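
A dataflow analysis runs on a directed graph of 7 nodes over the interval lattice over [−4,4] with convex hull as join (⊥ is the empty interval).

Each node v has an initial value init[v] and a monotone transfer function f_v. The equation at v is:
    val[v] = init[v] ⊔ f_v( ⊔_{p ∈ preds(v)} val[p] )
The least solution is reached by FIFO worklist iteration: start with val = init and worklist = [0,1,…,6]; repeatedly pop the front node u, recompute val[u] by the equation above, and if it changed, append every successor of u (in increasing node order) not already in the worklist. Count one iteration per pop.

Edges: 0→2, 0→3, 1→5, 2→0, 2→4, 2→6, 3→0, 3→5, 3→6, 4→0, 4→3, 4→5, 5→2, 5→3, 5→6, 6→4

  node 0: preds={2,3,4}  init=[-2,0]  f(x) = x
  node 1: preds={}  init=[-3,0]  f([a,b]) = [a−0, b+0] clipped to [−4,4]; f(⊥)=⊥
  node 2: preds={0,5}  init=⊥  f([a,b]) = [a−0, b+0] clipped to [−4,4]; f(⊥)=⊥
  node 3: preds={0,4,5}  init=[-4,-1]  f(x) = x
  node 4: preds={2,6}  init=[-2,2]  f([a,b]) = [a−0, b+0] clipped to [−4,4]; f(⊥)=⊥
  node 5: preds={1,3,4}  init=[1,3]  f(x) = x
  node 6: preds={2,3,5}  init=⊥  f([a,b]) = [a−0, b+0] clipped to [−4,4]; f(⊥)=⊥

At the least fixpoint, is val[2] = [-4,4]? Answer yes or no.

Iteration log — 11 steps:
  step 1. node 0  ⊔preds=[-4,2]  new=[-4,2]  old=[-2,0]  +wl: 
  step 2. node 1  ⊔preds=⊥  new=[-3,0]  stable
  step 3. node 2  ⊔preds=[-4,3]  new=[-4,3]  old=⊥  +wl: 0
  step 4. node 3  ⊔preds=[-4,3]  new=[-4,3]  old=[-4,-1]  +wl: 
  step 5. node 4  ⊔preds=[-4,3]  new=[-4,3]  old=[-2,2]  +wl: 3
  step 6. node 5  ⊔preds=[-4,3]  new=[-4,3]  old=[1,3]  +wl: 2
  step 7. node 6  ⊔preds=[-4,3]  new=[-4,3]  old=⊥  +wl: 4
  step 8. node 0  ⊔preds=[-4,3]  new=[-4,3]  old=[-4,2]  +wl: 
  step 9. node 3  ⊔preds=[-4,3]  new=[-4,3]  stable
  step 10. node 2  ⊔preds=[-4,3]  new=[-4,3]  stable
  step 11. node 4  ⊔preds=[-4,3]  new=[-4,3]  stable

Least fixpoint reached:
  node 0: [-4,3]
  node 1: [-3,0]
  node 2: [-4,3]
  node 3: [-4,3]
  node 4: [-4,3]
  node 5: [-4,3]
  node 6: [-4,3]

no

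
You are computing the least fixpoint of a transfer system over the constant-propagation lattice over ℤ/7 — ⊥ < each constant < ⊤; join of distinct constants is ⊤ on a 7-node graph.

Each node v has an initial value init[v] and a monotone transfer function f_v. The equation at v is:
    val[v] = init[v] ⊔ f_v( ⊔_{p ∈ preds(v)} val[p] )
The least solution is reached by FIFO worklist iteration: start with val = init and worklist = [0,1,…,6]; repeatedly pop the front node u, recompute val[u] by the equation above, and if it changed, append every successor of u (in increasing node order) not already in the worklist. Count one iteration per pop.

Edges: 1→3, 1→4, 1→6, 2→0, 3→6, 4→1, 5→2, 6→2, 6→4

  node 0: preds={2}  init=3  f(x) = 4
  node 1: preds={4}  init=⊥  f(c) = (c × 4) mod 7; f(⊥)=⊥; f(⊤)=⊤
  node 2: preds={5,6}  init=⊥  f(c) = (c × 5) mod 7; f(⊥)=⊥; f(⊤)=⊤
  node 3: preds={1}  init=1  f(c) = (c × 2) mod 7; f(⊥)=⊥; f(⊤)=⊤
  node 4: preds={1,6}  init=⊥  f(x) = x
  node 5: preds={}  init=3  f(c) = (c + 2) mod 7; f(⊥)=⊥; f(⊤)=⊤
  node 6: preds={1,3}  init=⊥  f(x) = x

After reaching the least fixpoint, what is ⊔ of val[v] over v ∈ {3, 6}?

⊤

Trace (20 dequeues):
  [1] u=0 | in ⊥ | out ⊤ | prev 3 | push {}
  [2] u=1 | in ⊥ | out ⊥ | ==
  [3] u=2 | in 3 | out 1 | prev ⊥ | push {0}
  [4] u=3 | in ⊥ | out 1 | ==
  [5] u=4 | in ⊥ | out ⊥ | ==
  [6] u=5 | in ⊥ | out 3 | ==
  [7] u=6 | in 1 | out 1 | prev ⊥ | push {2,4}
  [8] u=0 | in 1 | out ⊤ | ==
  [9] u=2 | in ⊤ | out ⊤ | prev 1 | push {0}
  [10] u=4 | in 1 | out 1 | prev ⊥ | push {1}
  [11] u=0 | in ⊤ | out ⊤ | ==
  [12] u=1 | in 1 | out 4 | prev ⊥ | push {3,4,6}
  [13] u=3 | in 4 | out 1 | ==
  [14] u=4 | in ⊤ | out ⊤ | prev 1 | push {1}
  [15] u=6 | in ⊤ | out ⊤ | prev 1 | push {2,4}
  [16] u=1 | in ⊤ | out ⊤ | prev 4 | push {3,6}
  [17] u=2 | in ⊤ | out ⊤ | ==
  [18] u=4 | in ⊤ | out ⊤ | ==
  [19] u=3 | in ⊤ | out ⊤ | prev 1 | push {}
  [20] u=6 | in ⊤ | out ⊤ | ==

Converged values:
  [0] ⊤
  [1] ⊤
  [2] ⊤
  [3] ⊤
  [4] ⊤
  [5] 3
  [6] ⊤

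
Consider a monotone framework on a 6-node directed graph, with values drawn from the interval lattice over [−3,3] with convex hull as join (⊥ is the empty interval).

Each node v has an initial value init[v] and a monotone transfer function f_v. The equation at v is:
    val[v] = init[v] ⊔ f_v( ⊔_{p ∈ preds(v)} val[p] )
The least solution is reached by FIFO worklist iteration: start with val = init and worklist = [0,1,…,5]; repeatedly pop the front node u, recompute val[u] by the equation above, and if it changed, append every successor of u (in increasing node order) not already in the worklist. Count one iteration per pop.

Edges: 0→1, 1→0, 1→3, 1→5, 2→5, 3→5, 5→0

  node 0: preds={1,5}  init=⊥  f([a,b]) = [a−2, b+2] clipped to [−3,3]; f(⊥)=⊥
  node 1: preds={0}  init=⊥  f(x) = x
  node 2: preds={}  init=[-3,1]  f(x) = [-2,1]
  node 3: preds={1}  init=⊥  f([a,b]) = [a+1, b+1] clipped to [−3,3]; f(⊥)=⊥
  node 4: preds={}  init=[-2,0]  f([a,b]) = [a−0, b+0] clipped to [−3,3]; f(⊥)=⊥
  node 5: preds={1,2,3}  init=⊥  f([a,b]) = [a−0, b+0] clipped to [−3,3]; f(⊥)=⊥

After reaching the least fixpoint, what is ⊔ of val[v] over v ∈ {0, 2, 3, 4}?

Trace (12 dequeues):
  [1] u=0 | in ⊥ | out ⊥ | ==
  [2] u=1 | in ⊥ | out ⊥ | ==
  [3] u=2 | in ⊥ | out [-3,1] | ==
  [4] u=3 | in ⊥ | out ⊥ | ==
  [5] u=4 | in ⊥ | out [-2,0] | ==
  [6] u=5 | in [-3,1] | out [-3,1] | prev ⊥ | push {0}
  [7] u=0 | in [-3,1] | out [-3,3] | prev ⊥ | push {1}
  [8] u=1 | in [-3,3] | out [-3,3] | prev ⊥ | push {0,3,5}
  [9] u=0 | in [-3,3] | out [-3,3] | ==
  [10] u=3 | in [-3,3] | out [-2,3] | prev ⊥ | push {}
  [11] u=5 | in [-3,3] | out [-3,3] | prev [-3,1] | push {0}
  [12] u=0 | in [-3,3] | out [-3,3] | ==

Converged values:
  [0] [-3,3]
  [1] [-3,3]
  [2] [-3,1]
  [3] [-2,3]
  [4] [-2,0]
  [5] [-3,3]

[-3,3]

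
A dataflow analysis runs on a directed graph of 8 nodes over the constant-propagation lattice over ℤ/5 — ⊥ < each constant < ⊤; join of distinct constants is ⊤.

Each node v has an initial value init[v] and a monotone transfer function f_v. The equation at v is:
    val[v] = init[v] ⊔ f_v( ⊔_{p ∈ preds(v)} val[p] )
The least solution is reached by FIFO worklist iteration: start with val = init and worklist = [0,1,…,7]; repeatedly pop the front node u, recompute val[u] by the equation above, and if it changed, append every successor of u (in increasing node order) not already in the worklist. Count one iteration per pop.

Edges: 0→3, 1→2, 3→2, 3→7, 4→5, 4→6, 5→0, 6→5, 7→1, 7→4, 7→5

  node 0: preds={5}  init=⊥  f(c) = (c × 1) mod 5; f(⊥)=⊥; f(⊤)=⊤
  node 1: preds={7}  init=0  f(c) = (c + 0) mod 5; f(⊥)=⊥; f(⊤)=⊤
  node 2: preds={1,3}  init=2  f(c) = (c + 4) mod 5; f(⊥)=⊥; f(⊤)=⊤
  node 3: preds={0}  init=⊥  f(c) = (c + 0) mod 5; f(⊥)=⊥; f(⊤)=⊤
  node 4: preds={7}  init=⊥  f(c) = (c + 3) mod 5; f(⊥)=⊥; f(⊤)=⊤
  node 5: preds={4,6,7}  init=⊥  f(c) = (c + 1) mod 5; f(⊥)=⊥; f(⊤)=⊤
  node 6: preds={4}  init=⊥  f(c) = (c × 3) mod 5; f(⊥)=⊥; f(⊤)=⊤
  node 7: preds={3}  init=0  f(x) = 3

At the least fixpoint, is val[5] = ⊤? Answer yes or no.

Iteration log — 18 steps:
  step 1. node 0  ⊔preds=⊥  new=⊥  stable
  step 2. node 1  ⊔preds=0  new=0  stable
  step 3. node 2  ⊔preds=0  new=⊤  old=2  +wl: 
  step 4. node 3  ⊔preds=⊥  new=⊥  stable
  step 5. node 4  ⊔preds=0  new=3  old=⊥  +wl: 
  step 6. node 5  ⊔preds=⊤  new=⊤  old=⊥  +wl: 0
  step 7. node 6  ⊔preds=3  new=4  old=⊥  +wl: 5
  step 8. node 7  ⊔preds=⊥  new=⊤  old=0  +wl: 1,4
  step 9. node 0  ⊔preds=⊤  new=⊤  old=⊥  +wl: 3
  step 10. node 5  ⊔preds=⊤  new=⊤  stable
  step 11. node 1  ⊔preds=⊤  new=⊤  old=0  +wl: 2
  step 12. node 4  ⊔preds=⊤  new=⊤  old=3  +wl: 5,6
  step 13. node 3  ⊔preds=⊤  new=⊤  old=⊥  +wl: 7
  step 14. node 2  ⊔preds=⊤  new=⊤  stable
  step 15. node 5  ⊔preds=⊤  new=⊤  stable
  step 16. node 6  ⊔preds=⊤  new=⊤  old=4  +wl: 5
  step 17. node 7  ⊔preds=⊤  new=⊤  stable
  step 18. node 5  ⊔preds=⊤  new=⊤  stable

Least fixpoint reached:
  node 0: ⊤
  node 1: ⊤
  node 2: ⊤
  node 3: ⊤
  node 4: ⊤
  node 5: ⊤
  node 6: ⊤
  node 7: ⊤

yes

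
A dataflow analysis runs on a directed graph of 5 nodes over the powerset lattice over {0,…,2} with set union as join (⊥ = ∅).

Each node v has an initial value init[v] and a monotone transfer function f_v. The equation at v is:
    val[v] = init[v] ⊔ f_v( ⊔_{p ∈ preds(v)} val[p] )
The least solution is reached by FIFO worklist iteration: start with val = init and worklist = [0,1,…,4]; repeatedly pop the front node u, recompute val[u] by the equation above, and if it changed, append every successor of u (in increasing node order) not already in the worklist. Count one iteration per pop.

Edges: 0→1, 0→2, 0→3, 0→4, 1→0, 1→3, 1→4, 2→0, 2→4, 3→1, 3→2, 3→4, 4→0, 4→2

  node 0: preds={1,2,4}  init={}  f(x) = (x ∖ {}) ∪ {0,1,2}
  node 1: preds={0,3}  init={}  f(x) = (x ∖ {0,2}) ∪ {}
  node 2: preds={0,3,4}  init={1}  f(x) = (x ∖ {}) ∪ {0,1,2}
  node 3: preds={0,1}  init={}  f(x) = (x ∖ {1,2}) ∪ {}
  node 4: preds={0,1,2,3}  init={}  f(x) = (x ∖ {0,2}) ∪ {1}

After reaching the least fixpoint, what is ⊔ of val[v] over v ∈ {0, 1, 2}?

Worklist (8 pops):
  #1 pop 0: in={1} → {0,1,2} (was {}); enqueue []
  #2 pop 1: in={0,1,2} → {1} (was {}); enqueue [0]
  #3 pop 2: in={0,1,2} → {0,1,2} (was {1}); enqueue []
  #4 pop 3: in={0,1,2} → {0} (was {}); enqueue [1,2]
  #5 pop 4: in={0,1,2} → {1} (was {}); enqueue []
  #6 pop 0: in={0,1,2} → {0,1,2} (no change)
  #7 pop 1: in={0,1,2} → {1} (no change)
  #8 pop 2: in={0,1,2} → {0,1,2} (no change)

Fixpoint:
  val[0] = {0,1,2}
  val[1] = {1}
  val[2] = {0,1,2}
  val[3] = {0}
  val[4] = {1}

{0,1,2}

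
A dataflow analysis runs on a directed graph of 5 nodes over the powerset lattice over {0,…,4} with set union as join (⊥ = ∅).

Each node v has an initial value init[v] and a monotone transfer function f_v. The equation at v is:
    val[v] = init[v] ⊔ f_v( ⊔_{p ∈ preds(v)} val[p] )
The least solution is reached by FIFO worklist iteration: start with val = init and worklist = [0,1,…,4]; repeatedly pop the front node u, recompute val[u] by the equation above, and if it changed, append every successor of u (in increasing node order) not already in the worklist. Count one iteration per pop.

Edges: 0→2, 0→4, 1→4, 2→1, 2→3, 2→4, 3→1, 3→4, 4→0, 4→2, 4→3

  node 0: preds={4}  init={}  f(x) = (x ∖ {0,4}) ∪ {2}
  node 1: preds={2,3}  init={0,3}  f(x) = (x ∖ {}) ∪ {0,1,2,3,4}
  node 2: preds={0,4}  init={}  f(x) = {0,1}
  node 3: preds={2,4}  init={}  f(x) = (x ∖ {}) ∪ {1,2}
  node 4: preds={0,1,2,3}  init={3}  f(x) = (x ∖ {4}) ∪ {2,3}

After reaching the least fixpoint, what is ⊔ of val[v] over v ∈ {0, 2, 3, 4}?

Iteration log — 10 steps:
  step 1. node 0  ⊔preds={3}  new={2,3}  old={}  +wl: 
  step 2. node 1  ⊔preds={}  new={0,1,2,3,4}  old={0,3}  +wl: 
  step 3. node 2  ⊔preds={2,3}  new={0,1}  old={}  +wl: 1
  step 4. node 3  ⊔preds={0,1,3}  new={0,1,2,3}  old={}  +wl: 
  step 5. node 4  ⊔preds={0,1,2,3,4}  new={0,1,2,3}  old={3}  +wl: 0,2,3
  step 6. node 1  ⊔preds={0,1,2,3}  new={0,1,2,3,4}  stable
  step 7. node 0  ⊔preds={0,1,2,3}  new={1,2,3}  old={2,3}  +wl: 4
  step 8. node 2  ⊔preds={0,1,2,3}  new={0,1}  stable
  step 9. node 3  ⊔preds={0,1,2,3}  new={0,1,2,3}  stable
  step 10. node 4  ⊔preds={0,1,2,3,4}  new={0,1,2,3}  stable

Least fixpoint reached:
  node 0: {1,2,3}
  node 1: {0,1,2,3,4}
  node 2: {0,1}
  node 3: {0,1,2,3}
  node 4: {0,1,2,3}

{0,1,2,3}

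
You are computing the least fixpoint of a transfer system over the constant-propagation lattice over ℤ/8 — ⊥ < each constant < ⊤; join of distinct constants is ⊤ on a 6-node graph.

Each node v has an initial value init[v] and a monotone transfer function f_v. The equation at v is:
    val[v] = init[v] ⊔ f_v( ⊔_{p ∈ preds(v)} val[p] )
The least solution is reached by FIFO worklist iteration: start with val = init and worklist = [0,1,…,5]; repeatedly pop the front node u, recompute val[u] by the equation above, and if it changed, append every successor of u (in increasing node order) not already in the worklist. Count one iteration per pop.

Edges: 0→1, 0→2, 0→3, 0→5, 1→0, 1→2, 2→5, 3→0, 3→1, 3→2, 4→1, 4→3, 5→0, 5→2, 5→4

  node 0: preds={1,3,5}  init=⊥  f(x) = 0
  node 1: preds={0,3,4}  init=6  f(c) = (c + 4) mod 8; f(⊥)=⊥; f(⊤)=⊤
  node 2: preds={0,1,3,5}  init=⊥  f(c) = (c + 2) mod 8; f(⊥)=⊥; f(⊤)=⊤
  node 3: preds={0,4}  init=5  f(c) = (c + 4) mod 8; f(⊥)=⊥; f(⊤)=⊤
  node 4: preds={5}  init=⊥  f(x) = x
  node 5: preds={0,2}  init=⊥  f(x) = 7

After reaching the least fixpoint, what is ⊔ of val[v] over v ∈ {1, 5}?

⊤

Worklist (12 pops):
  #1 pop 0: in=⊤ → 0 (was ⊥); enqueue []
  #2 pop 1: in=⊤ → ⊤ (was 6); enqueue [0]
  #3 pop 2: in=⊤ → ⊤ (was ⊥); enqueue []
  #4 pop 3: in=0 → ⊤ (was 5); enqueue [1,2]
  #5 pop 4: in=⊥ → ⊥ (no change)
  #6 pop 5: in=⊤ → 7 (was ⊥); enqueue [4]
  #7 pop 0: in=⊤ → 0 (no change)
  #8 pop 1: in=⊤ → ⊤ (no change)
  #9 pop 2: in=⊤ → ⊤ (no change)
  #10 pop 4: in=7 → 7 (was ⊥); enqueue [1,3]
  #11 pop 1: in=⊤ → ⊤ (no change)
  #12 pop 3: in=⊤ → ⊤ (no change)

Fixpoint:
  val[0] = 0
  val[1] = ⊤
  val[2] = ⊤
  val[3] = ⊤
  val[4] = 7
  val[5] = 7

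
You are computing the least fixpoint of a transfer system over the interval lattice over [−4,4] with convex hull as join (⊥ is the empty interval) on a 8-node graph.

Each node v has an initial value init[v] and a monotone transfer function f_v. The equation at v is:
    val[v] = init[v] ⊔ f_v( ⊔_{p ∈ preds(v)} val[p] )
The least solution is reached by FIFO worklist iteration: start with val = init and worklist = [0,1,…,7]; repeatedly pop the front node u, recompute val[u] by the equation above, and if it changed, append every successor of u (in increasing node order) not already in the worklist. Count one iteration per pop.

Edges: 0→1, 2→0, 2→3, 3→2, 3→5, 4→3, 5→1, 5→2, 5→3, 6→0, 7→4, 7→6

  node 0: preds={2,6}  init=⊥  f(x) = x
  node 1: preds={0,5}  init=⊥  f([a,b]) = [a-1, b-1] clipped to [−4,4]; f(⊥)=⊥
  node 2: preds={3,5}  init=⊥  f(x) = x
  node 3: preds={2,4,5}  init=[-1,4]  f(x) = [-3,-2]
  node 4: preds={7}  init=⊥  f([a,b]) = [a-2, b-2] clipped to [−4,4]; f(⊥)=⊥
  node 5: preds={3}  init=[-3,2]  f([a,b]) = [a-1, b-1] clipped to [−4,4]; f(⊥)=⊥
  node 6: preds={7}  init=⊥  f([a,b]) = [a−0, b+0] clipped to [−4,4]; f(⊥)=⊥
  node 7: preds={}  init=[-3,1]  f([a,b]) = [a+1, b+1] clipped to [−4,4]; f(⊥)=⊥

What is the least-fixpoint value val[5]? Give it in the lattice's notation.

Iteration log — 14 steps:
  step 1. node 0  ⊔preds=⊥  new=⊥  stable
  step 2. node 1  ⊔preds=[-3,2]  new=[-4,1]  old=⊥  +wl: 
  step 3. node 2  ⊔preds=[-3,4]  new=[-3,4]  old=⊥  +wl: 0
  step 4. node 3  ⊔preds=[-3,4]  new=[-3,4]  old=[-1,4]  +wl: 2
  step 5. node 4  ⊔preds=[-3,1]  new=[-4,-1]  old=⊥  +wl: 3
  step 6. node 5  ⊔preds=[-3,4]  new=[-4,3]  old=[-3,2]  +wl: 1
  step 7. node 6  ⊔preds=[-3,1]  new=[-3,1]  old=⊥  +wl: 
  step 8. node 7  ⊔preds=⊥  new=[-3,1]  stable
  step 9. node 0  ⊔preds=[-3,4]  new=[-3,4]  old=⊥  +wl: 
  step 10. node 2  ⊔preds=[-4,4]  new=[-4,4]  old=[-3,4]  +wl: 0
  step 11. node 3  ⊔preds=[-4,4]  new=[-3,4]  stable
  step 12. node 1  ⊔preds=[-4,4]  new=[-4,3]  old=[-4,1]  +wl: 
  step 13. node 0  ⊔preds=[-4,4]  new=[-4,4]  old=[-3,4]  +wl: 1
  step 14. node 1  ⊔preds=[-4,4]  new=[-4,3]  stable

Least fixpoint reached:
  node 0: [-4,4]
  node 1: [-4,3]
  node 2: [-4,4]
  node 3: [-3,4]
  node 4: [-4,-1]
  node 5: [-4,3]
  node 6: [-3,1]
  node 7: [-3,1]

[-4,3]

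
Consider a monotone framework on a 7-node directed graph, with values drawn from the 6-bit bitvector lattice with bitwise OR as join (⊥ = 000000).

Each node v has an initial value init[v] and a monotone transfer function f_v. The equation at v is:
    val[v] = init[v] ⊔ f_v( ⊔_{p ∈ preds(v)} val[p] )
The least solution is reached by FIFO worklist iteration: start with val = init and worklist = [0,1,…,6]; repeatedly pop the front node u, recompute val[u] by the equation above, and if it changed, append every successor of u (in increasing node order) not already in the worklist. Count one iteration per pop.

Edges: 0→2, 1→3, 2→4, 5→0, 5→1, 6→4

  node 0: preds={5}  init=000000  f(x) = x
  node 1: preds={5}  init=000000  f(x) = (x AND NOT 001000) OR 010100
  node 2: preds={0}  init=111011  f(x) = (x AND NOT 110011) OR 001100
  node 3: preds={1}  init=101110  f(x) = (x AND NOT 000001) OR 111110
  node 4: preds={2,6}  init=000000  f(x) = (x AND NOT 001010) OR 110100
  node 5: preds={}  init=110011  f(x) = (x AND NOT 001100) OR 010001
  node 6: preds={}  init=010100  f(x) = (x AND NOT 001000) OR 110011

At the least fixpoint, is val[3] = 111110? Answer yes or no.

yes

Trace (8 dequeues):
  [1] u=0 | in 110011 | out 110011 | prev 000000 | push {}
  [2] u=1 | in 110011 | out 110111 | prev 000000 | push {}
  [3] u=2 | in 110011 | out 111111 | prev 111011 | push {}
  [4] u=3 | in 110111 | out 111110 | prev 101110 | push {}
  [5] u=4 | in 111111 | out 110101 | prev 000000 | push {}
  [6] u=5 | in 000000 | out 110011 | ==
  [7] u=6 | in 000000 | out 110111 | prev 010100 | push {4}
  [8] u=4 | in 111111 | out 110101 | ==

Converged values:
  [0] 110011
  [1] 110111
  [2] 111111
  [3] 111110
  [4] 110101
  [5] 110011
  [6] 110111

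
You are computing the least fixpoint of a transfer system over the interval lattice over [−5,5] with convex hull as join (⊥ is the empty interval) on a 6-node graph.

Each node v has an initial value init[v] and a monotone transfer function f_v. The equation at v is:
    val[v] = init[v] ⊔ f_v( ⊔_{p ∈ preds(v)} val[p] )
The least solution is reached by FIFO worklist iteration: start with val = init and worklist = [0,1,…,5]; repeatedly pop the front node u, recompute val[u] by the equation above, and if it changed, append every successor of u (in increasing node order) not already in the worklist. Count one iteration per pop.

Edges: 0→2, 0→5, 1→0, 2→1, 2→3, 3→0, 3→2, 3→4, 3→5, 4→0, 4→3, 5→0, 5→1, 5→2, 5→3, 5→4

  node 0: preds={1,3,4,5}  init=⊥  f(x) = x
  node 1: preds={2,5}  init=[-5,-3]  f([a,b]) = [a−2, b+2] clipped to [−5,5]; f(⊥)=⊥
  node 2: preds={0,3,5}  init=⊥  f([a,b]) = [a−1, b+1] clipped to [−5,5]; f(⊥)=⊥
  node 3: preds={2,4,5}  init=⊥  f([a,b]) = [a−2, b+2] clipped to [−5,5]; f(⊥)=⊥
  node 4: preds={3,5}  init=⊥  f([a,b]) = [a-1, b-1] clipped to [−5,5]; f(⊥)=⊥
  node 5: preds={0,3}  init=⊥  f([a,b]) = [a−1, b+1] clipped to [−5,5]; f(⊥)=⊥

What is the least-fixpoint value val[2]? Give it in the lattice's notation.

Worklist (19 pops):
  #1 pop 0: in=[-5,-3] → [-5,-3] (was ⊥); enqueue []
  #2 pop 1: in=⊥ → [-5,-3] (no change)
  #3 pop 2: in=[-5,-3] → [-5,-2] (was ⊥); enqueue [1]
  #4 pop 3: in=[-5,-2] → [-5,0] (was ⊥); enqueue [0,2]
  #5 pop 4: in=[-5,0] → [-5,-1] (was ⊥); enqueue [3]
  #6 pop 5: in=[-5,0] → [-5,1] (was ⊥); enqueue [4]
  #7 pop 1: in=[-5,1] → [-5,3] (was [-5,-3]); enqueue []
  #8 pop 0: in=[-5,3] → [-5,3] (was [-5,-3]); enqueue [5]
  #9 pop 2: in=[-5,3] → [-5,4] (was [-5,-2]); enqueue [1]
  #10 pop 3: in=[-5,4] → [-5,5] (was [-5,0]); enqueue [0,2]
  #11 pop 4: in=[-5,5] → [-5,4] (was [-5,-1]); enqueue [3]
  #12 pop 5: in=[-5,5] → [-5,5] (was [-5,1]); enqueue [4]
  #13 pop 1: in=[-5,5] → [-5,5] (was [-5,3]); enqueue []
  #14 pop 0: in=[-5,5] → [-5,5] (was [-5,3]); enqueue [5]
  #15 pop 2: in=[-5,5] → [-5,5] (was [-5,4]); enqueue [1]
  #16 pop 3: in=[-5,5] → [-5,5] (no change)
  #17 pop 4: in=[-5,5] → [-5,4] (no change)
  #18 pop 5: in=[-5,5] → [-5,5] (no change)
  #19 pop 1: in=[-5,5] → [-5,5] (no change)

Fixpoint:
  val[0] = [-5,5]
  val[1] = [-5,5]
  val[2] = [-5,5]
  val[3] = [-5,5]
  val[4] = [-5,4]
  val[5] = [-5,5]

[-5,5]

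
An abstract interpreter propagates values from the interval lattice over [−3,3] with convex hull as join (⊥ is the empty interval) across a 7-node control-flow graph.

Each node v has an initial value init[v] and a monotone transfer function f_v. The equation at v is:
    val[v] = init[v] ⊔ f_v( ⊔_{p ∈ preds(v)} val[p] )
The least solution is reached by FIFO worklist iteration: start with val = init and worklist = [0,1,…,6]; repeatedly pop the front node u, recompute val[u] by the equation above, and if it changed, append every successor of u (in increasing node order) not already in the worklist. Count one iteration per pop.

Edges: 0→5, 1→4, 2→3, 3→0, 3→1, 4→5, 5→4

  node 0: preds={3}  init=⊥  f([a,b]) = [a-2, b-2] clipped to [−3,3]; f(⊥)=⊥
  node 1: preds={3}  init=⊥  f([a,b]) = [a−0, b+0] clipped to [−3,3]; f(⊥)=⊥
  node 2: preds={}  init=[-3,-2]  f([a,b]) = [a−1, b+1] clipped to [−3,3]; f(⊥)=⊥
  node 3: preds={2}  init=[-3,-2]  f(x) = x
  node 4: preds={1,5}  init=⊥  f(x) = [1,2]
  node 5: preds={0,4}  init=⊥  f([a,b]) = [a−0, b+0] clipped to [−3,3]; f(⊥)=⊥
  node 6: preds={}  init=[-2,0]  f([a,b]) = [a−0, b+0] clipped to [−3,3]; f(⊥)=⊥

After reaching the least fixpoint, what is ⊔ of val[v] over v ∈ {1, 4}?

Iteration log — 8 steps:
  step 1. node 0  ⊔preds=[-3,-2]  new=[-3,-3]  old=⊥  +wl: 
  step 2. node 1  ⊔preds=[-3,-2]  new=[-3,-2]  old=⊥  +wl: 
  step 3. node 2  ⊔preds=⊥  new=[-3,-2]  stable
  step 4. node 3  ⊔preds=[-3,-2]  new=[-3,-2]  stable
  step 5. node 4  ⊔preds=[-3,-2]  new=[1,2]  old=⊥  +wl: 
  step 6. node 5  ⊔preds=[-3,2]  new=[-3,2]  old=⊥  +wl: 4
  step 7. node 6  ⊔preds=⊥  new=[-2,0]  stable
  step 8. node 4  ⊔preds=[-3,2]  new=[1,2]  stable

Least fixpoint reached:
  node 0: [-3,-3]
  node 1: [-3,-2]
  node 2: [-3,-2]
  node 3: [-3,-2]
  node 4: [1,2]
  node 5: [-3,2]
  node 6: [-2,0]

[-3,2]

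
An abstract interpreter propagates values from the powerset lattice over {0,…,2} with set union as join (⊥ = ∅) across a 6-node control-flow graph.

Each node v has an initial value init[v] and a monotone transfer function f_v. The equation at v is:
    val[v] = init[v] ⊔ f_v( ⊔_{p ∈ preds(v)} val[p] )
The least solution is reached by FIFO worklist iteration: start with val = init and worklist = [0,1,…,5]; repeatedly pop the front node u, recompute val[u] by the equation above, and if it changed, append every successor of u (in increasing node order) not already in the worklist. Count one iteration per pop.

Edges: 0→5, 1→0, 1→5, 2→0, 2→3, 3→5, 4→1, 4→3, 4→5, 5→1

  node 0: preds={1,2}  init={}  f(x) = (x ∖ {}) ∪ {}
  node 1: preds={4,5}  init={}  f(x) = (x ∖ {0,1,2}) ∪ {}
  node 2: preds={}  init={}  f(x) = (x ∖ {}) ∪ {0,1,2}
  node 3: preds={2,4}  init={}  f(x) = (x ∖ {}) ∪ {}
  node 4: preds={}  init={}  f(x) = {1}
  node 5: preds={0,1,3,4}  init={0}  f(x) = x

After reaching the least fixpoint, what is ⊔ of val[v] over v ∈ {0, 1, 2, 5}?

{0,1,2}

Trace (10 dequeues):
  [1] u=0 | in {} | out {} | ==
  [2] u=1 | in {0} | out {} | ==
  [3] u=2 | in {} | out {0,1,2} | prev {} | push {0}
  [4] u=3 | in {0,1,2} | out {0,1,2} | prev {} | push {}
  [5] u=4 | in {} | out {1} | prev {} | push {1,3}
  [6] u=5 | in {0,1,2} | out {0,1,2} | prev {0} | push {}
  [7] u=0 | in {0,1,2} | out {0,1,2} | prev {} | push {5}
  [8] u=1 | in {0,1,2} | out {} | ==
  [9] u=3 | in {0,1,2} | out {0,1,2} | ==
  [10] u=5 | in {0,1,2} | out {0,1,2} | ==

Converged values:
  [0] {0,1,2}
  [1] {}
  [2] {0,1,2}
  [3] {0,1,2}
  [4] {1}
  [5] {0,1,2}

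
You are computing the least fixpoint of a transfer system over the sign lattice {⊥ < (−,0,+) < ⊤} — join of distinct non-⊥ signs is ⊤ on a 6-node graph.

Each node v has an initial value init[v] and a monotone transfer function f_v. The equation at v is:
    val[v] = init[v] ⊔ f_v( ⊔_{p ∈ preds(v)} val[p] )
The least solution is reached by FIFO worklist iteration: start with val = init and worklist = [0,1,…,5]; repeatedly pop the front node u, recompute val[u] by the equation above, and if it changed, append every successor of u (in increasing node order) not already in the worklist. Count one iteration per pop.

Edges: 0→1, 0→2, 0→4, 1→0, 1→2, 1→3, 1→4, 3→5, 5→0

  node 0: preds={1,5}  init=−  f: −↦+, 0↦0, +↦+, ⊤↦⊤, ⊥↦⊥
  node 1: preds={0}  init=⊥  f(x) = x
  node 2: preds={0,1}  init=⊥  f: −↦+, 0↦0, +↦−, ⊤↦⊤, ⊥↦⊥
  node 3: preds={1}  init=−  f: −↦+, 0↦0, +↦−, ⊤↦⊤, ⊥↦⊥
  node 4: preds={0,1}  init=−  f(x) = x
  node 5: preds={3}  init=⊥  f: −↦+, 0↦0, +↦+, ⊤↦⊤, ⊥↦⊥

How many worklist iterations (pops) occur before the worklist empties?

12

Iteration log — 12 steps:
  step 1. node 0  ⊔preds=⊥  new=−  stable
  step 2. node 1  ⊔preds=−  new=−  old=⊥  +wl: 0
  step 3. node 2  ⊔preds=−  new=+  old=⊥  +wl: 
  step 4. node 3  ⊔preds=−  new=⊤  old=−  +wl: 
  step 5. node 4  ⊔preds=−  new=−  stable
  step 6. node 5  ⊔preds=⊤  new=⊤  old=⊥  +wl: 
  step 7. node 0  ⊔preds=⊤  new=⊤  old=−  +wl: 1,2,4
  step 8. node 1  ⊔preds=⊤  new=⊤  old=−  +wl: 0,3
  step 9. node 2  ⊔preds=⊤  new=⊤  old=+  +wl: 
  step 10. node 4  ⊔preds=⊤  new=⊤  old=−  +wl: 
  step 11. node 0  ⊔preds=⊤  new=⊤  stable
  step 12. node 3  ⊔preds=⊤  new=⊤  stable

Least fixpoint reached:
  node 0: ⊤
  node 1: ⊤
  node 2: ⊤
  node 3: ⊤
  node 4: ⊤
  node 5: ⊤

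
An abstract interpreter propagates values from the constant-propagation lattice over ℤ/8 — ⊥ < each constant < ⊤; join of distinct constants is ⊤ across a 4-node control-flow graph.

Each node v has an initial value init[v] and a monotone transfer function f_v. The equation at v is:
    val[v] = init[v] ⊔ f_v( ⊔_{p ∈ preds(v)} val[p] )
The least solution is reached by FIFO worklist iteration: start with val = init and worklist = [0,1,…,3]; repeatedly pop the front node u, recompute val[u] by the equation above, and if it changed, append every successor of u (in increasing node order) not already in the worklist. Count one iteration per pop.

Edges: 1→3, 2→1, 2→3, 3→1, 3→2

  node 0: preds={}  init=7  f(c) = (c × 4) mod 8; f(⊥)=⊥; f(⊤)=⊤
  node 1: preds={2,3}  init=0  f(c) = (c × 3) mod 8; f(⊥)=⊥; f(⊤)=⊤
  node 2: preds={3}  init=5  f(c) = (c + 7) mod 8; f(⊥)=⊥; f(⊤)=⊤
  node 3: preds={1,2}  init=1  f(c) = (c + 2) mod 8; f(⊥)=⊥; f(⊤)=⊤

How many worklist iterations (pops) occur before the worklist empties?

Trace (6 dequeues):
  [1] u=0 | in ⊥ | out 7 | ==
  [2] u=1 | in ⊤ | out ⊤ | prev 0 | push {}
  [3] u=2 | in 1 | out ⊤ | prev 5 | push {1}
  [4] u=3 | in ⊤ | out ⊤ | prev 1 | push {2}
  [5] u=1 | in ⊤ | out ⊤ | ==
  [6] u=2 | in ⊤ | out ⊤ | ==

Converged values:
  [0] 7
  [1] ⊤
  [2] ⊤
  [3] ⊤

6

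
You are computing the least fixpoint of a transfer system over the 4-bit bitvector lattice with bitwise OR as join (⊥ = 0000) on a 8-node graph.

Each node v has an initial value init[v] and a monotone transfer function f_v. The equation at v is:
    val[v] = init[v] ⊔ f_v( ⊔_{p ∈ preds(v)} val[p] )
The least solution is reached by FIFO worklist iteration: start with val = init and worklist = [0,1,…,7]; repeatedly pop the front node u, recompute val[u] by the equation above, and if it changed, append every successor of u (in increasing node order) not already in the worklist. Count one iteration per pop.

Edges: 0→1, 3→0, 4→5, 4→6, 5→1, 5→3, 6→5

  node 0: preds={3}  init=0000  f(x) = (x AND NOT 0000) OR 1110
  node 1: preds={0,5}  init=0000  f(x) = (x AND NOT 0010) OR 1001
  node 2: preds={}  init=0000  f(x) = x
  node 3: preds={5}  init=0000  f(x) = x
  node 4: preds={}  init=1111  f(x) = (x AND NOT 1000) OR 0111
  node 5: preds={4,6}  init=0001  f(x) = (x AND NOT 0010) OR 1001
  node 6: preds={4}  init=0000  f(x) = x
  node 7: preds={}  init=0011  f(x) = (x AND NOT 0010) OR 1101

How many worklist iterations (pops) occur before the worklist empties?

Trace (13 dequeues):
  [1] u=0 | in 0000 | out 1110 | prev 0000 | push {}
  [2] u=1 | in 1111 | out 1101 | prev 0000 | push {}
  [3] u=2 | in 0000 | out 0000 | ==
  [4] u=3 | in 0001 | out 0001 | prev 0000 | push {0}
  [5] u=4 | in 0000 | out 1111 | ==
  [6] u=5 | in 1111 | out 1101 | prev 0001 | push {1,3}
  [7] u=6 | in 1111 | out 1111 | prev 0000 | push {5}
  [8] u=7 | in 0000 | out 1111 | prev 0011 | push {}
  [9] u=0 | in 0001 | out 1111 | prev 1110 | push {}
  [10] u=1 | in 1111 | out 1101 | ==
  [11] u=3 | in 1101 | out 1101 | prev 0001 | push {0}
  [12] u=5 | in 1111 | out 1101 | ==
  [13] u=0 | in 1101 | out 1111 | ==

Converged values:
  [0] 1111
  [1] 1101
  [2] 0000
  [3] 1101
  [4] 1111
  [5] 1101
  [6] 1111
  [7] 1111

13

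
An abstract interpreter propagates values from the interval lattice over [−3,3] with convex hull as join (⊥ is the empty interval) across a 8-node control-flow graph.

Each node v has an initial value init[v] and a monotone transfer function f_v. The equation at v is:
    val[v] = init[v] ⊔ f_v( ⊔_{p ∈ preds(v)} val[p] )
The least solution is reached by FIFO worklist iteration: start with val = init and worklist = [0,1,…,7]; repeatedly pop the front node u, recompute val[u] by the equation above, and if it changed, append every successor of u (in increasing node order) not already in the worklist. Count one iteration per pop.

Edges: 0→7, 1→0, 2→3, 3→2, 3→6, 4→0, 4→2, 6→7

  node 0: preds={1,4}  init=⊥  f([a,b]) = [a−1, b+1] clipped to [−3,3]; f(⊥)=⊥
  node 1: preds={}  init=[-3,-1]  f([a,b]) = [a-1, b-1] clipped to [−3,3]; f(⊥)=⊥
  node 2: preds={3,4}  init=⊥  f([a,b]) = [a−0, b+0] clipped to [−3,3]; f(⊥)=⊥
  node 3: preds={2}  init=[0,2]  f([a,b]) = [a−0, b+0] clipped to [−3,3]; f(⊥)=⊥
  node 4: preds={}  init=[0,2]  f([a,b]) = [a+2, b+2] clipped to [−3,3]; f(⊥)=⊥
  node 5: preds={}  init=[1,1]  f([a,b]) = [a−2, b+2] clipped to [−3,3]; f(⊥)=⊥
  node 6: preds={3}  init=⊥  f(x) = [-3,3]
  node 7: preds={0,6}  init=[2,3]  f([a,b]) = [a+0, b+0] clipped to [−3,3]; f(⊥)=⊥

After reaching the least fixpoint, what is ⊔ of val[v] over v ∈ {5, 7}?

Iteration log — 8 steps:
  step 1. node 0  ⊔preds=[-3,2]  new=[-3,3]  old=⊥  +wl: 
  step 2. node 1  ⊔preds=⊥  new=[-3,-1]  stable
  step 3. node 2  ⊔preds=[0,2]  new=[0,2]  old=⊥  +wl: 
  step 4. node 3  ⊔preds=[0,2]  new=[0,2]  stable
  step 5. node 4  ⊔preds=⊥  new=[0,2]  stable
  step 6. node 5  ⊔preds=⊥  new=[1,1]  stable
  step 7. node 6  ⊔preds=[0,2]  new=[-3,3]  old=⊥  +wl: 
  step 8. node 7  ⊔preds=[-3,3]  new=[-3,3]  old=[2,3]  +wl: 

Least fixpoint reached:
  node 0: [-3,3]
  node 1: [-3,-1]
  node 2: [0,2]
  node 3: [0,2]
  node 4: [0,2]
  node 5: [1,1]
  node 6: [-3,3]
  node 7: [-3,3]

[-3,3]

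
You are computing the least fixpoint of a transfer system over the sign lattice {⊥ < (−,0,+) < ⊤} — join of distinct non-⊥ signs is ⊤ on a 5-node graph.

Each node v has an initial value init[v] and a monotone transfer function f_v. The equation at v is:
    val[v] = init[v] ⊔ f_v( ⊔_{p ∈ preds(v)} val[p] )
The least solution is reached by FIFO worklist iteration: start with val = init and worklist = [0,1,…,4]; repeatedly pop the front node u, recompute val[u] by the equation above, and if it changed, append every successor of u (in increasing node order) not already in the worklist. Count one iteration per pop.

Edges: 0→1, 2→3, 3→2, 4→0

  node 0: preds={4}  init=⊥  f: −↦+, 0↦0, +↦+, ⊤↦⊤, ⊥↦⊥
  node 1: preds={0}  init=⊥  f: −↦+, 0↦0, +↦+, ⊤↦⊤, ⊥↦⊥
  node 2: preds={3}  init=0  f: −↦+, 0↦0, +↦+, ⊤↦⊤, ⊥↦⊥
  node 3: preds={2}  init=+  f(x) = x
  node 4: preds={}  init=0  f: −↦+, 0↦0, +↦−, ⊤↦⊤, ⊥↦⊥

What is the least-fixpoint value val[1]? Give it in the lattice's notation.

0

Worklist (6 pops):
  #1 pop 0: in=0 → 0 (was ⊥); enqueue []
  #2 pop 1: in=0 → 0 (was ⊥); enqueue []
  #3 pop 2: in=+ → ⊤ (was 0); enqueue []
  #4 pop 3: in=⊤ → ⊤ (was +); enqueue [2]
  #5 pop 4: in=⊥ → 0 (no change)
  #6 pop 2: in=⊤ → ⊤ (no change)

Fixpoint:
  val[0] = 0
  val[1] = 0
  val[2] = ⊤
  val[3] = ⊤
  val[4] = 0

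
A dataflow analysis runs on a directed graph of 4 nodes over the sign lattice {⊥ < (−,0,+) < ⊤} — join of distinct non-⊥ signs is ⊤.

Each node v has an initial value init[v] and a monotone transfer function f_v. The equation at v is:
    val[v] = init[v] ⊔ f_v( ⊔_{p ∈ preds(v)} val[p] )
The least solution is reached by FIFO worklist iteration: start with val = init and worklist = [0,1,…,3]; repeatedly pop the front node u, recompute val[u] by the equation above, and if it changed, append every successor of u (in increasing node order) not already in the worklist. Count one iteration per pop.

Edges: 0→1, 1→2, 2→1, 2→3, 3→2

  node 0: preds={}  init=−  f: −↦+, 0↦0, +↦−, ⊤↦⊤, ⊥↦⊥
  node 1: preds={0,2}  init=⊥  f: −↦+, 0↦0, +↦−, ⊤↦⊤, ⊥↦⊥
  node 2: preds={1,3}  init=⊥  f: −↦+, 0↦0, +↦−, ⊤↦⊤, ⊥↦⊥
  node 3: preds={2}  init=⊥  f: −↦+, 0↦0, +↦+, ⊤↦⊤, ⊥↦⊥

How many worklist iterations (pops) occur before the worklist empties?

6

Worklist (6 pops):
  #1 pop 0: in=⊥ → − (no change)
  #2 pop 1: in=− → + (was ⊥); enqueue []
  #3 pop 2: in=+ → − (was ⊥); enqueue [1]
  #4 pop 3: in=− → + (was ⊥); enqueue [2]
  #5 pop 1: in=− → + (no change)
  #6 pop 2: in=+ → − (no change)

Fixpoint:
  val[0] = −
  val[1] = +
  val[2] = −
  val[3] = +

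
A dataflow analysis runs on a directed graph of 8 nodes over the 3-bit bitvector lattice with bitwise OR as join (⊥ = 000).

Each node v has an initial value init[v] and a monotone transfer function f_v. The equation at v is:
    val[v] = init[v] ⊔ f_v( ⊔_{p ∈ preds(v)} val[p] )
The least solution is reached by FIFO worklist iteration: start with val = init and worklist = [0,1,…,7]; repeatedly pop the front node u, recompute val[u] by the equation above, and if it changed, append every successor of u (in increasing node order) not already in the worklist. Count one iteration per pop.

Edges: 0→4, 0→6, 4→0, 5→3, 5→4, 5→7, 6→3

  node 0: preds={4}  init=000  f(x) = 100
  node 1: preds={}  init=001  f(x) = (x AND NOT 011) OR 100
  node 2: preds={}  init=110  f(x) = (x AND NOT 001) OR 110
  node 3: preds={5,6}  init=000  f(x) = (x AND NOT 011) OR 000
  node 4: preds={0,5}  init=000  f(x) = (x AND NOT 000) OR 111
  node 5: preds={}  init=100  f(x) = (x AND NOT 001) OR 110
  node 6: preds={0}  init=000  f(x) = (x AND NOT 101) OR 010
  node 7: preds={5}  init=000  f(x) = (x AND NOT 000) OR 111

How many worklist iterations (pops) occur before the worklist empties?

Iteration log — 11 steps:
  step 1. node 0  ⊔preds=000  new=100  old=000  +wl: 
  step 2. node 1  ⊔preds=000  new=101  old=001  +wl: 
  step 3. node 2  ⊔preds=000  new=110  stable
  step 4. node 3  ⊔preds=100  new=100  old=000  +wl: 
  step 5. node 4  ⊔preds=100  new=111  old=000  +wl: 0
  step 6. node 5  ⊔preds=000  new=110  old=100  +wl: 3,4
  step 7. node 6  ⊔preds=100  new=010  old=000  +wl: 
  step 8. node 7  ⊔preds=110  new=111  old=000  +wl: 
  step 9. node 0  ⊔preds=111  new=100  stable
  step 10. node 3  ⊔preds=110  new=100  stable
  step 11. node 4  ⊔preds=110  new=111  stable

Least fixpoint reached:
  node 0: 100
  node 1: 101
  node 2: 110
  node 3: 100
  node 4: 111
  node 5: 110
  node 6: 010
  node 7: 111

11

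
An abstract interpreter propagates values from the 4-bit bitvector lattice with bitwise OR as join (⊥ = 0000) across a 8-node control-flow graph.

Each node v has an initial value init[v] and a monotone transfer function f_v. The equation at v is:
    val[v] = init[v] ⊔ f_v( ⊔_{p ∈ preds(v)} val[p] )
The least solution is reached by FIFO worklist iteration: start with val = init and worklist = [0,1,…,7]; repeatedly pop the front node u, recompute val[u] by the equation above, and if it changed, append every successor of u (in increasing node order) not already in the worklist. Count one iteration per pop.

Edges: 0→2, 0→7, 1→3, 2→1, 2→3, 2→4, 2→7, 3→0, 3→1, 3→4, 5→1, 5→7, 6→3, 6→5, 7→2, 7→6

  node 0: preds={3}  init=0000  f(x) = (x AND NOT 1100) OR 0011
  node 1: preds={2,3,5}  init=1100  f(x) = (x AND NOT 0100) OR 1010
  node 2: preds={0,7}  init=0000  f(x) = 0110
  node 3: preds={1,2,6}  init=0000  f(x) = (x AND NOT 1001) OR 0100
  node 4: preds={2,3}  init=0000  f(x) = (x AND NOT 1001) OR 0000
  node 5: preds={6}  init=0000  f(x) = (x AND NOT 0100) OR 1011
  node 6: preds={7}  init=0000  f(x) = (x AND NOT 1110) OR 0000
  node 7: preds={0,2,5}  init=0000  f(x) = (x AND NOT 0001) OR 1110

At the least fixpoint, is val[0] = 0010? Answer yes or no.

Worklist (13 pops):
  #1 pop 0: in=0000 → 0011 (was 0000); enqueue []
  #2 pop 1: in=0000 → 1110 (was 1100); enqueue []
  #3 pop 2: in=0011 → 0110 (was 0000); enqueue [1]
  #4 pop 3: in=1110 → 0110 (was 0000); enqueue [0]
  #5 pop 4: in=0110 → 0110 (was 0000); enqueue []
  #6 pop 5: in=0000 → 1011 (was 0000); enqueue []
  #7 pop 6: in=0000 → 0000 (no change)
  #8 pop 7: in=1111 → 1110 (was 0000); enqueue [2,6]
  #9 pop 1: in=1111 → 1111 (was 1110); enqueue [3]
  #10 pop 0: in=0110 → 0011 (no change)
  #11 pop 2: in=1111 → 0110 (no change)
  #12 pop 6: in=1110 → 0000 (no change)
  #13 pop 3: in=1111 → 0110 (no change)

Fixpoint:
  val[0] = 0011
  val[1] = 1111
  val[2] = 0110
  val[3] = 0110
  val[4] = 0110
  val[5] = 1011
  val[6] = 0000
  val[7] = 1110

no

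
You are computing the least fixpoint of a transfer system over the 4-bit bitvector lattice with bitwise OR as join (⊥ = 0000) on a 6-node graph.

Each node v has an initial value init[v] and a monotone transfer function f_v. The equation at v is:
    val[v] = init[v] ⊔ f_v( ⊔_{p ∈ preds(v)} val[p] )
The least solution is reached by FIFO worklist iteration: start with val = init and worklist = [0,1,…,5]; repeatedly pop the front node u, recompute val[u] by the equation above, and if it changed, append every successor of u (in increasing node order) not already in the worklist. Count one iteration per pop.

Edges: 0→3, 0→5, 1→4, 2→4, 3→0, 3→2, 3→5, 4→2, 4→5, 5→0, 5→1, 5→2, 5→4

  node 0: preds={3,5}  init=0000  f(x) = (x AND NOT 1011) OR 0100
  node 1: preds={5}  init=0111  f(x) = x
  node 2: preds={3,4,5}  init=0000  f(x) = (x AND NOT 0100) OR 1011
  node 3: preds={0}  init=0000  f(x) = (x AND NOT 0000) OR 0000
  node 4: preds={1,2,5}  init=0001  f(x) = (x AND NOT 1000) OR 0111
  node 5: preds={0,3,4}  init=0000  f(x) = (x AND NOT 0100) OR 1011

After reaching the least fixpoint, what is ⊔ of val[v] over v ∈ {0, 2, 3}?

1111

Trace (10 dequeues):
  [1] u=0 | in 0000 | out 0100 | prev 0000 | push {}
  [2] u=1 | in 0000 | out 0111 | ==
  [3] u=2 | in 0001 | out 1011 | prev 0000 | push {}
  [4] u=3 | in 0100 | out 0100 | prev 0000 | push {0,2}
  [5] u=4 | in 1111 | out 0111 | prev 0001 | push {}
  [6] u=5 | in 0111 | out 1011 | prev 0000 | push {1,4}
  [7] u=0 | in 1111 | out 0100 | ==
  [8] u=2 | in 1111 | out 1011 | ==
  [9] u=1 | in 1011 | out 1111 | prev 0111 | push {}
  [10] u=4 | in 1111 | out 0111 | ==

Converged values:
  [0] 0100
  [1] 1111
  [2] 1011
  [3] 0100
  [4] 0111
  [5] 1011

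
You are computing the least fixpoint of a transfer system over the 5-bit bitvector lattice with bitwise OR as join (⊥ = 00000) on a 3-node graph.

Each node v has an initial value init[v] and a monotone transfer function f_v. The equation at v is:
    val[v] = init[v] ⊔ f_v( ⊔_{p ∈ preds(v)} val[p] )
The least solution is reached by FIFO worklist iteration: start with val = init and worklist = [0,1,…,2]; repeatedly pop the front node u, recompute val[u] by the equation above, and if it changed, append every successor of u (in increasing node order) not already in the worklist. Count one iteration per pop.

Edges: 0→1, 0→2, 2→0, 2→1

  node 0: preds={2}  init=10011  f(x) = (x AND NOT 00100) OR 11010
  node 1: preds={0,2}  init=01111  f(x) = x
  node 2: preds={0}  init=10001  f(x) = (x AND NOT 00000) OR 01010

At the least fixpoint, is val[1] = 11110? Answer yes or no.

Worklist (5 pops):
  #1 pop 0: in=10001 → 11011 (was 10011); enqueue []
  #2 pop 1: in=11011 → 11111 (was 01111); enqueue []
  #3 pop 2: in=11011 → 11011 (was 10001); enqueue [0,1]
  #4 pop 0: in=11011 → 11011 (no change)
  #5 pop 1: in=11011 → 11111 (no change)

Fixpoint:
  val[0] = 11011
  val[1] = 11111
  val[2] = 11011

no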